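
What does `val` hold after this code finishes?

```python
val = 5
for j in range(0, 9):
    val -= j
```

j=0: val = 5-0 = 5
j=1: val = 5-1 = 4
j=2: val = 4-2 = 2
j=3: val = 2-3 = -1
j=4: val = (-1)-4 = -5
j=5: val = (-5)-5 = -10
j=6: val = (-10)-6 = -16
j=7: val = (-16)-7 = -23
j=8: val = (-23)-8 = -31

-31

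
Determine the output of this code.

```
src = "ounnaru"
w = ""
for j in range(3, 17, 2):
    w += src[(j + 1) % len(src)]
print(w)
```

j=3: add src[4]='a' → 'a'
j=5: add src[6]='u' → 'au'
j=7: add src[1]='u' → 'auu'
j=9: add src[3]='n' → 'auun'
j=11: add src[5]='r' → 'auunr'
j=13: add src[0]='o' → 'auunro'
j=15: add src[2]='n' → 'auunron'

auunron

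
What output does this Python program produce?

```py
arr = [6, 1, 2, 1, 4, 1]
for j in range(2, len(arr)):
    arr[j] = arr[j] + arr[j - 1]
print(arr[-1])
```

9

j=2: arr[2] = 2+1 = 3 → [6, 1, 3, 1, 4, 1]
j=3: arr[3] = 1+3 = 4 → [6, 1, 3, 4, 4, 1]
j=4: arr[4] = 4+4 = 8 → [6, 1, 3, 4, 8, 1]
j=5: arr[5] = 1+8 = 9 → [6, 1, 3, 4, 8, 9]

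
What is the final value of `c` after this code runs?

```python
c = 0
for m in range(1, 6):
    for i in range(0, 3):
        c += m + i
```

60

m=1,i=0: c = 0+1 = 1
m=1,i=1: c = 1+2 = 3
m=1,i=2: c = 3+3 = 6
m=2,i=0: c = 6+2 = 8
m=2,i=1: c = 8+3 = 11
m=2,i=2: c = 11+4 = 15
m=3,i=0: c = 15+3 = 18
m=3,i=1: c = 18+4 = 22
m=3,i=2: c = 22+5 = 27
m=4,i=0: c = 27+4 = 31
m=4,i=1: c = 31+5 = 36
m=4,i=2: c = 36+6 = 42
m=5,i=0: c = 42+5 = 47
m=5,i=1: c = 47+6 = 53
m=5,i=2: c = 53+7 = 60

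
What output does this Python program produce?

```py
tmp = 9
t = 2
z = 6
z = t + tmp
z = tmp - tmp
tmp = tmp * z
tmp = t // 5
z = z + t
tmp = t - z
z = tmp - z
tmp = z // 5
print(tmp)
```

-1

z = 2+9 = 11
z = 9-9 = 0
tmp = 9*0 = 0
tmp = 2//5 = 0
z = 0+2 = 2
tmp = 2-2 = 0
z = 0-2 = -2
tmp = (-2)//5 = -1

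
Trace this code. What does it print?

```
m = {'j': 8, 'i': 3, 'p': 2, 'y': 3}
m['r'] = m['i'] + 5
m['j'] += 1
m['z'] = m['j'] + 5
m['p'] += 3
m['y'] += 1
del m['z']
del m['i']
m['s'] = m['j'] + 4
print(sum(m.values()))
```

39

m['r'] = m['i']+5 = 8 → {'j': 8, 'i': 3, 'p': 2, 'y': 3, 'r': 8}
m['j'] = 8+1 = 9 → {'j': 9, 'i': 3, 'p': 2, 'y': 3, 'r': 8}
m['z'] = m['j']+5 = 14 → {'j': 9, 'i': 3, 'p': 2, 'y': 3, 'r': 8, 'z': 14}
m['p'] = 2+3 = 5 → {'j': 9, 'i': 3, 'p': 5, 'y': 3, 'r': 8, 'z': 14}
m['y'] = 3+1 = 4 → {'j': 9, 'i': 3, 'p': 5, 'y': 4, 'r': 8, 'z': 14}
del 'z' → {'j': 9, 'i': 3, 'p': 5, 'y': 4, 'r': 8}
del 'i' → {'j': 9, 'p': 5, 'y': 4, 'r': 8}
m['s'] = m['j']+4 = 13 → {'j': 9, 'p': 5, 'y': 4, 'r': 8, 's': 13}
sum of values = 39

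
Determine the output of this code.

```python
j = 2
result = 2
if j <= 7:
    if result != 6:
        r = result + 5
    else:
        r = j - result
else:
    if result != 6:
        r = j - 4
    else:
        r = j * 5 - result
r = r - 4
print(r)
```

3

j=2, result=2
j <= 7 is True; result != 6 is True
→ r = result + 5 = 7
r = 7-4 = 3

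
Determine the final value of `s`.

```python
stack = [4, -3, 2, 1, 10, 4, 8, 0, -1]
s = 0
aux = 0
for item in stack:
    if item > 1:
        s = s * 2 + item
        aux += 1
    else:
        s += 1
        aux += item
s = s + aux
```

164

item=4: >1, s = 0*2+4 = 4; aux=1
item=-3: not >1, s = 4+1 = 5; aux=-2
item=2: >1, s = 5*2+2 = 12; aux=-1
item=1: not >1, s = 12+1 = 13; aux=0
item=10: >1, s = 13*2+10 = 36; aux=1
item=4: >1, s = 36*2+4 = 76; aux=2
item=8: >1, s = 76*2+8 = 160; aux=3
item=0: not >1, s = 160+1 = 161; aux=3
item=-1: not >1, s = 161+1 = 162; aux=2
s+aux = 162+2 = 164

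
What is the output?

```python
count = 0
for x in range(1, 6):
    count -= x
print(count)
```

-15

x=1: count = 0-1 = -1
x=2: count = (-1)-2 = -3
x=3: count = (-3)-3 = -6
x=4: count = (-6)-4 = -10
x=5: count = (-10)-5 = -15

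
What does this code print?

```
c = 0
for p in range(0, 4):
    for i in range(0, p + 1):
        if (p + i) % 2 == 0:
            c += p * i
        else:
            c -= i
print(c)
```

14

p=0,i=0: even sum, c = 0+0 = 0
p=1,i=0: odd sum, c = 0-0 = 0
p=1,i=1: even sum, c = 0+1 = 1
p=2,i=0: even sum, c = 1+0 = 1
p=2,i=1: odd sum, c = 1-1 = 0
p=2,i=2: even sum, c = 0+4 = 4
p=3,i=0: odd sum, c = 4-0 = 4
p=3,i=1: even sum, c = 4+3 = 7
p=3,i=2: odd sum, c = 7-2 = 5
p=3,i=3: even sum, c = 5+9 = 14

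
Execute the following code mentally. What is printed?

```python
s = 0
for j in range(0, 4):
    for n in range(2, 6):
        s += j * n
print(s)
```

j=0,n=2: s = 0+0 = 0
j=0,n=3: s = 0+0 = 0
j=0,n=4: s = 0+0 = 0
j=0,n=5: s = 0+0 = 0
j=1,n=2: s = 0+2 = 2
j=1,n=3: s = 2+3 = 5
j=1,n=4: s = 5+4 = 9
j=1,n=5: s = 9+5 = 14
j=2,n=2: s = 14+4 = 18
j=2,n=3: s = 18+6 = 24
j=2,n=4: s = 24+8 = 32
j=2,n=5: s = 32+10 = 42
j=3,n=2: s = 42+6 = 48
j=3,n=3: s = 48+9 = 57
j=3,n=4: s = 57+12 = 69
j=3,n=5: s = 69+15 = 84

84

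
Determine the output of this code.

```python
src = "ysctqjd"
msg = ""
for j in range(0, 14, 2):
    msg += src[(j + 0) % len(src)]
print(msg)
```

ycqdstj

j=0: add src[0]='y' → 'y'
j=2: add src[2]='c' → 'yc'
j=4: add src[4]='q' → 'ycq'
j=6: add src[6]='d' → 'ycqd'
j=8: add src[1]='s' → 'ycqds'
j=10: add src[3]='t' → 'ycqdst'
j=12: add src[5]='j' → 'ycqdstj'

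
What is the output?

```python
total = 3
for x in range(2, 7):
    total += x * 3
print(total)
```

x=2: total = 3+2*3 = 9
x=3: total = 9+3*3 = 18
x=4: total = 18+4*3 = 30
x=5: total = 30+5*3 = 45
x=6: total = 45+6*3 = 63

63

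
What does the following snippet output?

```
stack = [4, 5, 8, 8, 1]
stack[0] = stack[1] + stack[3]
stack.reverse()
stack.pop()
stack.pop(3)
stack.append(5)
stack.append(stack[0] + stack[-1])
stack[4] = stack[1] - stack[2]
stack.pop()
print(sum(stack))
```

22

stack[0] = stack[1]+stack[3] = 5+8 = 13 → [13, 5, 8, 8, 1]
reverse → [1, 8, 8, 5, 13]
pop() removes 13 → [1, 8, 8, 5]
pop(3) removes 5 → [1, 8, 8]
append 5 → [1, 8, 8, 5]
append stack[0]+stack[-1] = 1+5 = 6 → [1, 8, 8, 5, 6]
stack[4] = stack[1]-stack[2] = 8-8 = 0 → [1, 8, 8, 5, 0]
pop() removes 0 → [1, 8, 8, 5]
sum = 22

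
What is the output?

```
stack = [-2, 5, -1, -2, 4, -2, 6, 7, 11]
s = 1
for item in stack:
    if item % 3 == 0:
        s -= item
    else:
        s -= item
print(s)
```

-25

item=-2: not %3==0, s = 1-(-2) = 3
item=5: not %3==0, s = 3-5 = -2
item=-1: not %3==0, s = (-2)-(-1) = -1
item=-2: not %3==0, s = (-1)-(-2) = 1
item=4: not %3==0, s = 1-4 = -3
item=-2: not %3==0, s = (-3)-(-2) = -1
item=6: %3==0, s = (-1)-6 = -7
item=7: not %3==0, s = (-7)-7 = -14
item=11: not %3==0, s = (-14)-11 = -25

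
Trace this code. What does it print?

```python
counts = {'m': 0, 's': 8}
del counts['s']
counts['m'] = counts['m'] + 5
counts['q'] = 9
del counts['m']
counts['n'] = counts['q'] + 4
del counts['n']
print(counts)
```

del 's' → {'m': 0}
counts['m'] = counts['m']+5 = 5 → {'m': 5}
counts['q'] = 9 → {'m': 5, 'q': 9}
del 'm' → {'q': 9}
counts['n'] = counts['q']+4 = 13 → {'q': 9, 'n': 13}
del 'n' → {'q': 9}

{'q': 9}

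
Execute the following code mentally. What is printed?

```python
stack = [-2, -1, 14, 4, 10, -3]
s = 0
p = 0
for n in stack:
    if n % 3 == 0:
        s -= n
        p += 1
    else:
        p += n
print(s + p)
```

29

n=-2: not %3==0; p=-2
n=-1: not %3==0; p=-3
n=14: not %3==0; p=11
n=4: not %3==0; p=15
n=10: not %3==0; p=25
n=-3: %3==0, s = 0-(-3) = 3; p=26
s+p = 3+26 = 29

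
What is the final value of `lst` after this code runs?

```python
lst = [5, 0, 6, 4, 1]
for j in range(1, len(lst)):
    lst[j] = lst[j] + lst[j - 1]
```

[5, 5, 11, 15, 16]

j=1: lst[1] = 0+5 = 5 → [5, 5, 6, 4, 1]
j=2: lst[2] = 6+5 = 11 → [5, 5, 11, 4, 1]
j=3: lst[3] = 4+11 = 15 → [5, 5, 11, 15, 1]
j=4: lst[4] = 1+15 = 16 → [5, 5, 11, 15, 16]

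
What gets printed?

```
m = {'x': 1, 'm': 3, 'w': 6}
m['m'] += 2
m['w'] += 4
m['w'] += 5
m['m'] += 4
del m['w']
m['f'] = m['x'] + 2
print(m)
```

m['m'] = 3+2 = 5 → {'x': 1, 'm': 5, 'w': 6}
m['w'] = 6+4 = 10 → {'x': 1, 'm': 5, 'w': 10}
m['w'] = 10+5 = 15 → {'x': 1, 'm': 5, 'w': 15}
m['m'] = 5+4 = 9 → {'x': 1, 'm': 9, 'w': 15}
del 'w' → {'x': 1, 'm': 9}
m['f'] = m['x']+2 = 3 → {'x': 1, 'm': 9, 'f': 3}

{'x': 1, 'm': 9, 'f': 3}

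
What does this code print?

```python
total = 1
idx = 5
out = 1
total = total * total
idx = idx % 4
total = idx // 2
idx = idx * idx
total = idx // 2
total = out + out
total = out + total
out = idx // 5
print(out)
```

0

total = 1*1 = 1
idx = 5%4 = 1
total = 1//2 = 0
idx = 1*1 = 1
total = 1//2 = 0
total = 1+1 = 2
total = 1+2 = 3
out = 1//5 = 0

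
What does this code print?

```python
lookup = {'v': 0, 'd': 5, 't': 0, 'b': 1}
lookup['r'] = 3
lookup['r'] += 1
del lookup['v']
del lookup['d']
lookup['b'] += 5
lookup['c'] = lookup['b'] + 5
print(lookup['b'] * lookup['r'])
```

24

lookup['r'] = 3 → {'v': 0, 'd': 5, 't': 0, 'b': 1, 'r': 3}
lookup['r'] = 3+1 = 4 → {'v': 0, 'd': 5, 't': 0, 'b': 1, 'r': 4}
del 'v' → {'d': 5, 't': 0, 'b': 1, 'r': 4}
del 'd' → {'t': 0, 'b': 1, 'r': 4}
lookup['b'] = 1+5 = 6 → {'t': 0, 'b': 6, 'r': 4}
lookup['c'] = lookup['b']+5 = 11 → {'t': 0, 'b': 6, 'r': 4, 'c': 11}
lookup['b']*lookup['r'] = 6*4 = 24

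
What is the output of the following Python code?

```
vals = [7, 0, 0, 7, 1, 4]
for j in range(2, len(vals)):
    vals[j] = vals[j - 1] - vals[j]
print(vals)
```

[7, 0, 0, -7, -8, -12]

j=2: vals[2] = 0-0 = 0 → [7, 0, 0, 7, 1, 4]
j=3: vals[3] = 0-7 = -7 → [7, 0, 0, -7, 1, 4]
j=4: vals[4] = (-7)-1 = -8 → [7, 0, 0, -7, -8, 4]
j=5: vals[5] = (-8)-4 = -12 → [7, 0, 0, -7, -8, -12]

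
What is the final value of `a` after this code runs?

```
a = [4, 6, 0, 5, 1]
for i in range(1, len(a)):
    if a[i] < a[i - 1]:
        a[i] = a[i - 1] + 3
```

[4, 6, 9, 12, 15]

i=1: 6>=4, unchanged → [4, 6, 0, 5, 1]
i=2: 0<6, a[2] = 6+3 = 9 → [4, 6, 9, 5, 1]
i=3: 5<9, a[3] = 9+3 = 12 → [4, 6, 9, 12, 1]
i=4: 1<12, a[4] = 12+3 = 15 → [4, 6, 9, 12, 15]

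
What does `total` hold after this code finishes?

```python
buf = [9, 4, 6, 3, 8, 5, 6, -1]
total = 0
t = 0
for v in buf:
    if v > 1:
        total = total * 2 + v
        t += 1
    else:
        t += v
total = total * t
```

5232

v=9: >1, total = 0*2+9 = 9; t=1
v=4: >1, total = 9*2+4 = 22; t=2
v=6: >1, total = 22*2+6 = 50; t=3
v=3: >1, total = 50*2+3 = 103; t=4
v=8: >1, total = 103*2+8 = 214; t=5
v=5: >1, total = 214*2+5 = 433; t=6
v=6: >1, total = 433*2+6 = 872; t=7
v=-1: not >1; t=6
total*t = 872*6 = 5232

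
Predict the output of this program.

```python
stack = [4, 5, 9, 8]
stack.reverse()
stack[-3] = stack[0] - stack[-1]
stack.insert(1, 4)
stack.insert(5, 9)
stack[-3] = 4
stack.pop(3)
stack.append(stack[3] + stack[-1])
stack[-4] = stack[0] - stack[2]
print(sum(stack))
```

reverse → [8, 9, 5, 4]
stack[-3] = stack[0]-stack[-1] = 8-4 = 4 → [8, 4, 5, 4]
insert 4 at 1 → [8, 4, 4, 5, 4]
insert 9 at 5 → [8, 4, 4, 5, 4, 9]
stack[-3] = 4 → [8, 4, 4, 4, 4, 9]
pop(3) removes 4 → [8, 4, 4, 4, 9]
append stack[3]+stack[-1] = 4+9 = 13 → [8, 4, 4, 4, 9, 13]
stack[-4] = stack[0]-stack[2] = 8-4 = 4 → [8, 4, 4, 4, 9, 13]
sum = 42

42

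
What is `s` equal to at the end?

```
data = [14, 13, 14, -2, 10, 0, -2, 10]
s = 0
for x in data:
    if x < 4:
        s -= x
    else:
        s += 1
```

x=14: not <4, s = 0+1 = 1
x=13: not <4, s = 1+1 = 2
x=14: not <4, s = 2+1 = 3
x=-2: <4, s = 3-(-2) = 5
x=10: not <4, s = 5+1 = 6
x=0: <4, s = 6-0 = 6
x=-2: <4, s = 6-(-2) = 8
x=10: not <4, s = 8+1 = 9

9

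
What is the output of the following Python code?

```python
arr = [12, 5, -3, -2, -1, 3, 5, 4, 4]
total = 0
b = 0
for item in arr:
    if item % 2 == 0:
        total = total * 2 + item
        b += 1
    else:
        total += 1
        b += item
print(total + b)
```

item=12: even, total = 0*2+12 = 12; b=1
item=5: not even, total = 12+1 = 13; b=6
item=-3: not even, total = 13+1 = 14; b=3
item=-2: even, total = 14*2+(-2) = 26; b=4
item=-1: not even, total = 26+1 = 27; b=3
item=3: not even, total = 27+1 = 28; b=6
item=5: not even, total = 28+1 = 29; b=11
item=4: even, total = 29*2+4 = 62; b=12
item=4: even, total = 62*2+4 = 128; b=13
total+b = 128+13 = 141

141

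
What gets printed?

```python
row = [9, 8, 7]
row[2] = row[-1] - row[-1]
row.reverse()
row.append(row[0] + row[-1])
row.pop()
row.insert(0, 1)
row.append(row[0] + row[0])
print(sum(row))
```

row[2] = row[-1]-row[-1] = 7-7 = 0 → [9, 8, 0]
reverse → [0, 8, 9]
append row[0]+row[-1] = 0+9 = 9 → [0, 8, 9, 9]
pop() removes 9 → [0, 8, 9]
insert 1 at 0 → [1, 0, 8, 9]
append row[0]+row[0] = 1+1 = 2 → [1, 0, 8, 9, 2]
sum = 20

20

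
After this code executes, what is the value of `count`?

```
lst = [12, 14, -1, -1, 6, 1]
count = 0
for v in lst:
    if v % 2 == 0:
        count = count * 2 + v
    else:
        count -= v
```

v=12: even, count = 0*2+12 = 12
v=14: even, count = 12*2+14 = 38
v=-1: not even, count = 38-(-1) = 39
v=-1: not even, count = 39-(-1) = 40
v=6: even, count = 40*2+6 = 86
v=1: not even, count = 86-1 = 85

85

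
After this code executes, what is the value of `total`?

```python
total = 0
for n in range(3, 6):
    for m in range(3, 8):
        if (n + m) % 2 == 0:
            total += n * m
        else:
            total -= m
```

n=3,m=3: even sum, total = 0+9 = 9
n=3,m=4: odd sum, total = 9-4 = 5
n=3,m=5: even sum, total = 5+15 = 20
n=3,m=6: odd sum, total = 20-6 = 14
n=3,m=7: even sum, total = 14+21 = 35
n=4,m=3: odd sum, total = 35-3 = 32
n=4,m=4: even sum, total = 32+16 = 48
n=4,m=5: odd sum, total = 48-5 = 43
n=4,m=6: even sum, total = 43+24 = 67
n=4,m=7: odd sum, total = 67-7 = 60
n=5,m=3: even sum, total = 60+15 = 75
n=5,m=4: odd sum, total = 75-4 = 71
n=5,m=5: even sum, total = 71+25 = 96
n=5,m=6: odd sum, total = 96-6 = 90
n=5,m=7: even sum, total = 90+35 = 125

125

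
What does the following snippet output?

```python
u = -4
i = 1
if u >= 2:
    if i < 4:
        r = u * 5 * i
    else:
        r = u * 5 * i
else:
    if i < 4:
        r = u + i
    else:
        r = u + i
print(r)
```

u=-4, i=1
u >= 2 is False; i < 4 is True
→ r = u + i = -3

-3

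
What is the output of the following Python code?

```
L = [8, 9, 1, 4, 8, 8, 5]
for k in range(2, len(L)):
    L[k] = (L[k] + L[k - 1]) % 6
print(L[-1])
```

k=2: L[2] = (1+9)%6 = 4 → [8, 9, 4, 4, 8, 8, 5]
k=3: L[3] = (4+4)%6 = 2 → [8, 9, 4, 2, 8, 8, 5]
k=4: L[4] = (8+2)%6 = 4 → [8, 9, 4, 2, 4, 8, 5]
k=5: L[5] = (8+4)%6 = 0 → [8, 9, 4, 2, 4, 0, 5]
k=6: L[6] = (5+0)%6 = 5 → [8, 9, 4, 2, 4, 0, 5]

5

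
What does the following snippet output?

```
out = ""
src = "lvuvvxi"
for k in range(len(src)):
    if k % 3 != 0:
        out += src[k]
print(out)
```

vuvx

k=0: skip
k=1: add 'v' → 'v'
k=2: add 'u' → 'vu'
k=3: skip
k=4: add 'v' → 'vuv'
k=5: add 'x' → 'vuvx'
k=6: skip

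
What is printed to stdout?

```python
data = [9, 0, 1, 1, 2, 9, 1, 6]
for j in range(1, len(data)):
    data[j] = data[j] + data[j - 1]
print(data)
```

j=1: data[1] = 0+9 = 9 → [9, 9, 1, 1, 2, 9, 1, 6]
j=2: data[2] = 1+9 = 10 → [9, 9, 10, 1, 2, 9, 1, 6]
j=3: data[3] = 1+10 = 11 → [9, 9, 10, 11, 2, 9, 1, 6]
j=4: data[4] = 2+11 = 13 → [9, 9, 10, 11, 13, 9, 1, 6]
j=5: data[5] = 9+13 = 22 → [9, 9, 10, 11, 13, 22, 1, 6]
j=6: data[6] = 1+22 = 23 → [9, 9, 10, 11, 13, 22, 23, 6]
j=7: data[7] = 6+23 = 29 → [9, 9, 10, 11, 13, 22, 23, 29]

[9, 9, 10, 11, 13, 22, 23, 29]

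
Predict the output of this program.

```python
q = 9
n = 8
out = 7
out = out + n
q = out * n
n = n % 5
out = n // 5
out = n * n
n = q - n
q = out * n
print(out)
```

out = 7+8 = 15
q = 15*8 = 120
n = 8%5 = 3
out = 3//5 = 0
out = 3*3 = 9
n = 120-3 = 117
q = 9*117 = 1053

9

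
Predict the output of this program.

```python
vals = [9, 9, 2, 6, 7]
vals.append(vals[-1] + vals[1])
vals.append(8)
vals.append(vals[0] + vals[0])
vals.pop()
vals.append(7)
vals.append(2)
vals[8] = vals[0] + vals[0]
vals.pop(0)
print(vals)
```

[9, 2, 6, 7, 16, 8, 7, 18]

append vals[-1]+vals[1] = 7+9 = 16 → [9, 9, 2, 6, 7, 16]
append 8 → [9, 9, 2, 6, 7, 16, 8]
append vals[0]+vals[0] = 9+9 = 18 → [9, 9, 2, 6, 7, 16, 8, 18]
pop() removes 18 → [9, 9, 2, 6, 7, 16, 8]
append 7 → [9, 9, 2, 6, 7, 16, 8, 7]
append 2 → [9, 9, 2, 6, 7, 16, 8, 7, 2]
vals[8] = vals[0]+vals[0] = 9+9 = 18 → [9, 9, 2, 6, 7, 16, 8, 7, 18]
pop(0) removes 9 → [9, 2, 6, 7, 16, 8, 7, 18]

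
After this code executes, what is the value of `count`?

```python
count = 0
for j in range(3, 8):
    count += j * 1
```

j=3: count = 0+3*1 = 3
j=4: count = 3+4*1 = 7
j=5: count = 7+5*1 = 12
j=6: count = 12+6*1 = 18
j=7: count = 18+7*1 = 25

25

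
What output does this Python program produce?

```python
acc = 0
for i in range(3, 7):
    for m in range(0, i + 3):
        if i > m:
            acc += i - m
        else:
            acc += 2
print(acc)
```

i=3,m=0: 3>0, acc = 0+3 = 3
i=3,m=1: 3>1, acc = 3+2 = 5
i=3,m=2: 3>2, acc = 5+1 = 6
i=3,m=3: not 3>3, acc = 6+2 = 8
i=3,m=4: not 3>4, acc = 8+2 = 10
i=3,m=5: not 3>5, acc = 10+2 = 12
i=4,m=0: 4>0, acc = 12+4 = 16
i=4,m=1: 4>1, acc = 16+3 = 19
i=4,m=2: 4>2, acc = 19+2 = 21
i=4,m=3: 4>3, acc = 21+1 = 22
i=4,m=4: not 4>4, acc = 22+2 = 24
i=4,m=5: not 4>5, acc = 24+2 = 26
i=4,m=6: not 4>6, acc = 26+2 = 28
i=5,m=0: 5>0, acc = 28+5 = 33
i=5,m=1: 5>1, acc = 33+4 = 37
i=5,m=2: 5>2, acc = 37+3 = 40
i=5,m=3: 5>3, acc = 40+2 = 42
i=5,m=4: 5>4, acc = 42+1 = 43
i=5,m=5: not 5>5, acc = 43+2 = 45
i=5,m=6: not 5>6, acc = 45+2 = 47
i=5,m=7: not 5>7, acc = 47+2 = 49
i=6,m=0: 6>0, acc = 49+6 = 55
i=6,m=1: 6>1, acc = 55+5 = 60
i=6,m=2: 6>2, acc = 60+4 = 64
i=6,m=3: 6>3, acc = 64+3 = 67
i=6,m=4: 6>4, acc = 67+2 = 69
i=6,m=5: 6>5, acc = 69+1 = 70
i=6,m=6: not 6>6, acc = 70+2 = 72
i=6,m=7: not 6>7, acc = 72+2 = 74
i=6,m=8: not 6>8, acc = 74+2 = 76

76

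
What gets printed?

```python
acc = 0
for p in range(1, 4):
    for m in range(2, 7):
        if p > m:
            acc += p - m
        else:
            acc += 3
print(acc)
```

43

p=1,m=2: not 1>2, acc = 0+3 = 3
p=1,m=3: not 1>3, acc = 3+3 = 6
p=1,m=4: not 1>4, acc = 6+3 = 9
p=1,m=5: not 1>5, acc = 9+3 = 12
p=1,m=6: not 1>6, acc = 12+3 = 15
p=2,m=2: not 2>2, acc = 15+3 = 18
p=2,m=3: not 2>3, acc = 18+3 = 21
p=2,m=4: not 2>4, acc = 21+3 = 24
p=2,m=5: not 2>5, acc = 24+3 = 27
p=2,m=6: not 2>6, acc = 27+3 = 30
p=3,m=2: 3>2, acc = 30+1 = 31
p=3,m=3: not 3>3, acc = 31+3 = 34
p=3,m=4: not 3>4, acc = 34+3 = 37
p=3,m=5: not 3>5, acc = 37+3 = 40
p=3,m=6: not 3>6, acc = 40+3 = 43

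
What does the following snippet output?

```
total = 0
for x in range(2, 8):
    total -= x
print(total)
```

-27

x=2: total = 0-2 = -2
x=3: total = (-2)-3 = -5
x=4: total = (-5)-4 = -9
x=5: total = (-9)-5 = -14
x=6: total = (-14)-6 = -20
x=7: total = (-20)-7 = -27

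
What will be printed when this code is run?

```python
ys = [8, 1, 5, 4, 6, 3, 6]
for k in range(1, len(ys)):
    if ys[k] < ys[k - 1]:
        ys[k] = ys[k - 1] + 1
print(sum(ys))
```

k=1: 1<8, ys[1] = 8+1 = 9 → [8, 9, 5, 4, 6, 3, 6]
k=2: 5<9, ys[2] = 9+1 = 10 → [8, 9, 10, 4, 6, 3, 6]
k=3: 4<10, ys[3] = 10+1 = 11 → [8, 9, 10, 11, 6, 3, 6]
k=4: 6<11, ys[4] = 11+1 = 12 → [8, 9, 10, 11, 12, 3, 6]
k=5: 3<12, ys[5] = 12+1 = 13 → [8, 9, 10, 11, 12, 13, 6]
k=6: 6<13, ys[6] = 13+1 = 14 → [8, 9, 10, 11, 12, 13, 14]
sum = 77

77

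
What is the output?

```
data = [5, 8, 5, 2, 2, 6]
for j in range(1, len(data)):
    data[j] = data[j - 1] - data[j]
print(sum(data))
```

-46

j=1: data[1] = 5-8 = -3 → [5, -3, 5, 2, 2, 6]
j=2: data[2] = (-3)-5 = -8 → [5, -3, -8, 2, 2, 6]
j=3: data[3] = (-8)-2 = -10 → [5, -3, -8, -10, 2, 6]
j=4: data[4] = (-10)-2 = -12 → [5, -3, -8, -10, -12, 6]
j=5: data[5] = (-12)-6 = -18 → [5, -3, -8, -10, -12, -18]
sum = -46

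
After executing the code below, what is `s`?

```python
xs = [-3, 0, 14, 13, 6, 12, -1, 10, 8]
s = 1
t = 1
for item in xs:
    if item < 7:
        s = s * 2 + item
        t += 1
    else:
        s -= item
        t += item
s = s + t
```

item=-3: <7, s = 1*2+(-3) = -1; t=2
item=0: <7, s = (-1)*2+0 = -2; t=3
item=14: not <7, s = (-2)-14 = -16; t=17
item=13: not <7, s = (-16)-13 = -29; t=30
item=6: <7, s = (-29)*2+6 = -52; t=31
item=12: not <7, s = (-52)-12 = -64; t=43
item=-1: <7, s = (-64)*2+(-1) = -129; t=44
item=10: not <7, s = (-129)-10 = -139; t=54
item=8: not <7, s = (-139)-8 = -147; t=62
s+t = (-147)+62 = -85

-85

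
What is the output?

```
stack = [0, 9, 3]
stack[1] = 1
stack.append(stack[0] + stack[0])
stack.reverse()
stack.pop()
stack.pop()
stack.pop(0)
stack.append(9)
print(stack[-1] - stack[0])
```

stack[1] = 1 → [0, 1, 3]
append stack[0]+stack[0] = 0+0 = 0 → [0, 1, 3, 0]
reverse → [0, 3, 1, 0]
pop() removes 0 → [0, 3, 1]
pop() removes 1 → [0, 3]
pop(0) removes 0 → [3]
append 9 → [3, 9]
stack[-1]-stack[0] = 9-3 = 6

6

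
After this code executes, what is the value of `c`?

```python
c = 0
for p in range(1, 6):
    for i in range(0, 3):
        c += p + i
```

p=1,i=0: c = 0+1 = 1
p=1,i=1: c = 1+2 = 3
p=1,i=2: c = 3+3 = 6
p=2,i=0: c = 6+2 = 8
p=2,i=1: c = 8+3 = 11
p=2,i=2: c = 11+4 = 15
p=3,i=0: c = 15+3 = 18
p=3,i=1: c = 18+4 = 22
p=3,i=2: c = 22+5 = 27
p=4,i=0: c = 27+4 = 31
p=4,i=1: c = 31+5 = 36
p=4,i=2: c = 36+6 = 42
p=5,i=0: c = 42+5 = 47
p=5,i=1: c = 47+6 = 53
p=5,i=2: c = 53+7 = 60

60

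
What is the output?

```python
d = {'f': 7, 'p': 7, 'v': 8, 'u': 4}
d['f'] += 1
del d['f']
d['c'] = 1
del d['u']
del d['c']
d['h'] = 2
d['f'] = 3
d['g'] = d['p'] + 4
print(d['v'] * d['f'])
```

d['f'] = 7+1 = 8 → {'f': 8, 'p': 7, 'v': 8, 'u': 4}
del 'f' → {'p': 7, 'v': 8, 'u': 4}
d['c'] = 1 → {'p': 7, 'v': 8, 'u': 4, 'c': 1}
del 'u' → {'p': 7, 'v': 8, 'c': 1}
del 'c' → {'p': 7, 'v': 8}
d['h'] = 2 → {'p': 7, 'v': 8, 'h': 2}
d['f'] = 3 → {'p': 7, 'v': 8, 'h': 2, 'f': 3}
d['g'] = d['p']+4 = 11 → {'p': 7, 'v': 8, 'h': 2, 'f': 3, 'g': 11}
d['v']*d['f'] = 8*3 = 24

24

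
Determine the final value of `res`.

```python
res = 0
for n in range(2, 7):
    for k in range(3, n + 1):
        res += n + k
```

n=3,k=3: res = 0+6 = 6
n=4,k=3: res = 6+7 = 13
n=4,k=4: res = 13+8 = 21
n=5,k=3: res = 21+8 = 29
n=5,k=4: res = 29+9 = 38
n=5,k=5: res = 38+10 = 48
n=6,k=3: res = 48+9 = 57
n=6,k=4: res = 57+10 = 67
n=6,k=5: res = 67+11 = 78
n=6,k=6: res = 78+12 = 90

90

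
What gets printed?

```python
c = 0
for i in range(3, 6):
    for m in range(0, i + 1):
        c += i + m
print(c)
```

i=3,m=0: c = 0+3 = 3
i=3,m=1: c = 3+4 = 7
i=3,m=2: c = 7+5 = 12
i=3,m=3: c = 12+6 = 18
i=4,m=0: c = 18+4 = 22
i=4,m=1: c = 22+5 = 27
i=4,m=2: c = 27+6 = 33
i=4,m=3: c = 33+7 = 40
i=4,m=4: c = 40+8 = 48
i=5,m=0: c = 48+5 = 53
i=5,m=1: c = 53+6 = 59
i=5,m=2: c = 59+7 = 66
i=5,m=3: c = 66+8 = 74
i=5,m=4: c = 74+9 = 83
i=5,m=5: c = 83+10 = 93

93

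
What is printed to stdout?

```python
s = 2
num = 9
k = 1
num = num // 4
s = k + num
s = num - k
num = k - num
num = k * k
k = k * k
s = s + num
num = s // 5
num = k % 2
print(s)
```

num = 9//4 = 2
s = 1+2 = 3
s = 2-1 = 1
num = 1-2 = -1
num = 1*1 = 1
k = 1*1 = 1
s = 1+1 = 2
num = 2//5 = 0
num = 1%2 = 1

2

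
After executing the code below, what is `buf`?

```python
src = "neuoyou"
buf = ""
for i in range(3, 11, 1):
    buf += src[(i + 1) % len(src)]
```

'youneuoy'

i=3: add src[4]='y' → 'y'
i=4: add src[5]='o' → 'yo'
i=5: add src[6]='u' → 'you'
i=6: add src[0]='n' → 'youn'
i=7: add src[1]='e' → 'youne'
i=8: add src[2]='u' → 'youneu'
i=9: add src[3]='o' → 'youneuo'
i=10: add src[4]='y' → 'youneuoy'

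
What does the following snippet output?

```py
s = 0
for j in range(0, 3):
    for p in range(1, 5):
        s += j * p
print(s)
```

30

j=0,p=1: s = 0+0 = 0
j=0,p=2: s = 0+0 = 0
j=0,p=3: s = 0+0 = 0
j=0,p=4: s = 0+0 = 0
j=1,p=1: s = 0+1 = 1
j=1,p=2: s = 1+2 = 3
j=1,p=3: s = 3+3 = 6
j=1,p=4: s = 6+4 = 10
j=2,p=1: s = 10+2 = 12
j=2,p=2: s = 12+4 = 16
j=2,p=3: s = 16+6 = 22
j=2,p=4: s = 22+8 = 30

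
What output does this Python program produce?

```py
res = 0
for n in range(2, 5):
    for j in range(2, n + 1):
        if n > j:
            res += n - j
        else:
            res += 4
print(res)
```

n=2,j=2: not 2>2, res = 0+4 = 4
n=3,j=2: 3>2, res = 4+1 = 5
n=3,j=3: not 3>3, res = 5+4 = 9
n=4,j=2: 4>2, res = 9+2 = 11
n=4,j=3: 4>3, res = 11+1 = 12
n=4,j=4: not 4>4, res = 12+4 = 16

16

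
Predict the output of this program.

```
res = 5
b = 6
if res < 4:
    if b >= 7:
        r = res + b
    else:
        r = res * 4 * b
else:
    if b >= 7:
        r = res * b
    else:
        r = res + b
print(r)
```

11

res=5, b=6
res < 4 is False; b >= 7 is False
→ r = res + b = 11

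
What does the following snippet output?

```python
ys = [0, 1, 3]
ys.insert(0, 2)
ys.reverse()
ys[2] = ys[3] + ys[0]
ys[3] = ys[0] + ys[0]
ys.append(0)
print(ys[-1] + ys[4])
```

0

insert 2 at 0 → [2, 0, 1, 3]
reverse → [3, 1, 0, 2]
ys[2] = ys[3]+ys[0] = 2+3 = 5 → [3, 1, 5, 2]
ys[3] = ys[0]+ys[0] = 3+3 = 6 → [3, 1, 5, 6]
append 0 → [3, 1, 5, 6, 0]
ys[-1]+ys[4] = 0+0 = 0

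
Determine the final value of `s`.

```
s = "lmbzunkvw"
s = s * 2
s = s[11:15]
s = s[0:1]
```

repeat ×2 → 'lmbzunkvwlmbzunkvw'
slice [11:15] → 'bzun'
slice [0:1] → 'b'

'b'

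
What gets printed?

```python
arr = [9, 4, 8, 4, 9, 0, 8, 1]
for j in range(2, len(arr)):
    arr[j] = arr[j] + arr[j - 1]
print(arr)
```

j=2: arr[2] = 8+4 = 12 → [9, 4, 12, 4, 9, 0, 8, 1]
j=3: arr[3] = 4+12 = 16 → [9, 4, 12, 16, 9, 0, 8, 1]
j=4: arr[4] = 9+16 = 25 → [9, 4, 12, 16, 25, 0, 8, 1]
j=5: arr[5] = 0+25 = 25 → [9, 4, 12, 16, 25, 25, 8, 1]
j=6: arr[6] = 8+25 = 33 → [9, 4, 12, 16, 25, 25, 33, 1]
j=7: arr[7] = 1+33 = 34 → [9, 4, 12, 16, 25, 25, 33, 34]

[9, 4, 12, 16, 25, 25, 33, 34]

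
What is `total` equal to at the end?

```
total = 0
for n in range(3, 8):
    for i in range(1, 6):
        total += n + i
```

200

n=3,i=1: total = 0+4 = 4
n=3,i=2: total = 4+5 = 9
n=3,i=3: total = 9+6 = 15
n=3,i=4: total = 15+7 = 22
n=3,i=5: total = 22+8 = 30
n=4,i=1: total = 30+5 = 35
n=4,i=2: total = 35+6 = 41
n=4,i=3: total = 41+7 = 48
n=4,i=4: total = 48+8 = 56
n=4,i=5: total = 56+9 = 65
n=5,i=1: total = 65+6 = 71
n=5,i=2: total = 71+7 = 78
n=5,i=3: total = 78+8 = 86
n=5,i=4: total = 86+9 = 95
n=5,i=5: total = 95+10 = 105
n=6,i=1: total = 105+7 = 112
n=6,i=2: total = 112+8 = 120
n=6,i=3: total = 120+9 = 129
n=6,i=4: total = 129+10 = 139
n=6,i=5: total = 139+11 = 150
n=7,i=1: total = 150+8 = 158
n=7,i=2: total = 158+9 = 167
n=7,i=3: total = 167+10 = 177
n=7,i=4: total = 177+11 = 188
n=7,i=5: total = 188+12 = 200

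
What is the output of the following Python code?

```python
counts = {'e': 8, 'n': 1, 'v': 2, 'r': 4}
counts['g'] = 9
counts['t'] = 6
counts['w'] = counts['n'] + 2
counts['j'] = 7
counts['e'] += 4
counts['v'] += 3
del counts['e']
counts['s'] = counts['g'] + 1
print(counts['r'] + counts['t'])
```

10

counts['g'] = 9 → {'e': 8, 'n': 1, 'v': 2, 'r': 4, 'g': 9}
counts['t'] = 6 → {'e': 8, 'n': 1, 'v': 2, 'r': 4, 'g': 9, 't': 6}
counts['w'] = counts['n']+2 = 3 → {'e': 8, 'n': 1, 'v': 2, 'r': 4, 'g': 9, 't': 6, 'w': 3}
counts['j'] = 7 → {'e': 8, 'n': 1, 'v': 2, 'r': 4, 'g': 9, 't': 6, 'w': 3, 'j': 7}
counts['e'] = 8+4 = 12 → {'e': 12, 'n': 1, 'v': 2, 'r': 4, 'g': 9, 't': 6, 'w': 3, 'j': 7}
counts['v'] = 2+3 = 5 → {'e': 12, 'n': 1, 'v': 5, 'r': 4, 'g': 9, 't': 6, 'w': 3, 'j': 7}
del 'e' → {'n': 1, 'v': 5, 'r': 4, 'g': 9, 't': 6, 'w': 3, 'j': 7}
counts['s'] = counts['g']+1 = 10 → {'n': 1, 'v': 5, 'r': 4, 'g': 9, 't': 6, 'w': 3, 'j': 7, 's': 10}
counts['r']+counts['t'] = 4+6 = 10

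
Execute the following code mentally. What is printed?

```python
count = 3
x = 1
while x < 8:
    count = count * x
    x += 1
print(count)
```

15120

x=1: count = 3*1 = 3
x=2: count = 3*2 = 6
x=3: count = 6*3 = 18
x=4: count = 18*4 = 72
x=5: count = 72*5 = 360
x=6: count = 360*6 = 2160
x=7: count = 2160*7 = 15120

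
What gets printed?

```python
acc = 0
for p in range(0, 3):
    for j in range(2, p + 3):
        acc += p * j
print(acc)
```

p=0,j=2: acc = 0+0 = 0
p=1,j=2: acc = 0+2 = 2
p=1,j=3: acc = 2+3 = 5
p=2,j=2: acc = 5+4 = 9
p=2,j=3: acc = 9+6 = 15
p=2,j=4: acc = 15+8 = 23

23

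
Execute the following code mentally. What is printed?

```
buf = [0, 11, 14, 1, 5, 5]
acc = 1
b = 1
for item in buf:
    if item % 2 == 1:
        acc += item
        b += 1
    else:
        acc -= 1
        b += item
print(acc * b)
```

399

item=0: not odd, acc = 1-1 = 0; b=1
item=11: odd, acc = 0+11 = 11; b=2
item=14: not odd, acc = 11-1 = 10; b=16
item=1: odd, acc = 10+1 = 11; b=17
item=5: odd, acc = 11+5 = 16; b=18
item=5: odd, acc = 16+5 = 21; b=19
acc*b = 21*19 = 399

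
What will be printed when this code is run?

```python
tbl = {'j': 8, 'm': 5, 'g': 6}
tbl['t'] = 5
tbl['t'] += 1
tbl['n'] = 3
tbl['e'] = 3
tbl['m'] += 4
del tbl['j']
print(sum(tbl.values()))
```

tbl['t'] = 5 → {'j': 8, 'm': 5, 'g': 6, 't': 5}
tbl['t'] = 5+1 = 6 → {'j': 8, 'm': 5, 'g': 6, 't': 6}
tbl['n'] = 3 → {'j': 8, 'm': 5, 'g': 6, 't': 6, 'n': 3}
tbl['e'] = 3 → {'j': 8, 'm': 5, 'g': 6, 't': 6, 'n': 3, 'e': 3}
tbl['m'] = 5+4 = 9 → {'j': 8, 'm': 9, 'g': 6, 't': 6, 'n': 3, 'e': 3}
del 'j' → {'m': 9, 'g': 6, 't': 6, 'n': 3, 'e': 3}
sum of values = 27

27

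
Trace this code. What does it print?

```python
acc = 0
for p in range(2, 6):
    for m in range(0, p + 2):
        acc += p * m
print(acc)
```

p=2,m=0: acc = 0+0 = 0
p=2,m=1: acc = 0+2 = 2
p=2,m=2: acc = 2+4 = 6
p=2,m=3: acc = 6+6 = 12
p=3,m=0: acc = 12+0 = 12
p=3,m=1: acc = 12+3 = 15
p=3,m=2: acc = 15+6 = 21
p=3,m=3: acc = 21+9 = 30
p=3,m=4: acc = 30+12 = 42
p=4,m=0: acc = 42+0 = 42
p=4,m=1: acc = 42+4 = 46
p=4,m=2: acc = 46+8 = 54
p=4,m=3: acc = 54+12 = 66
p=4,m=4: acc = 66+16 = 82
p=4,m=5: acc = 82+20 = 102
p=5,m=0: acc = 102+0 = 102
p=5,m=1: acc = 102+5 = 107
p=5,m=2: acc = 107+10 = 117
p=5,m=3: acc = 117+15 = 132
p=5,m=4: acc = 132+20 = 152
p=5,m=5: acc = 152+25 = 177
p=5,m=6: acc = 177+30 = 207

207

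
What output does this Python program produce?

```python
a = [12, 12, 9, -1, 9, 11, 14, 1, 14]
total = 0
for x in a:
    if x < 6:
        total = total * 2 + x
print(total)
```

-1

x=12: not <6
x=12: not <6
x=9: not <6
x=-1: <6, total = 0*2+(-1) = -1
x=9: not <6
x=11: not <6
x=14: not <6
x=1: <6, total = (-1)*2+1 = -1
x=14: not <6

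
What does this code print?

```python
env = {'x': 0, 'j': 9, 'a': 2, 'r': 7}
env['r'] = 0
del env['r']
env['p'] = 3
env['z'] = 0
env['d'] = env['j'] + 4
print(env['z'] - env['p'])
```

env['r'] = 0 → {'x': 0, 'j': 9, 'a': 2, 'r': 0}
del 'r' → {'x': 0, 'j': 9, 'a': 2}
env['p'] = 3 → {'x': 0, 'j': 9, 'a': 2, 'p': 3}
env['z'] = 0 → {'x': 0, 'j': 9, 'a': 2, 'p': 3, 'z': 0}
env['d'] = env['j']+4 = 13 → {'x': 0, 'j': 9, 'a': 2, 'p': 3, 'z': 0, 'd': 13}
env['z']-env['p'] = 0-3 = -3

-3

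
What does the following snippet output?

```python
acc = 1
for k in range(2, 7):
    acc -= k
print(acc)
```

k=2: acc = 1-2 = -1
k=3: acc = (-1)-3 = -4
k=4: acc = (-4)-4 = -8
k=5: acc = (-8)-5 = -13
k=6: acc = (-13)-6 = -19

-19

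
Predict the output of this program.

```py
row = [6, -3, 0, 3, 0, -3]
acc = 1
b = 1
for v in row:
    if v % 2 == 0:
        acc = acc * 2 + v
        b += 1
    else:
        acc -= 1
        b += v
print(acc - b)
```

v=6: even, acc = 1*2+6 = 8; b=2
v=-3: not even, acc = 8-1 = 7; b=-1
v=0: even, acc = 7*2+0 = 14; b=0
v=3: not even, acc = 14-1 = 13; b=3
v=0: even, acc = 13*2+0 = 26; b=4
v=-3: not even, acc = 26-1 = 25; b=1
acc-b = 25-1 = 24

24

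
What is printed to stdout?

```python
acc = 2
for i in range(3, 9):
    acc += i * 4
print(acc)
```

134

i=3: acc = 2+3*4 = 14
i=4: acc = 14+4*4 = 30
i=5: acc = 30+5*4 = 50
i=6: acc = 50+6*4 = 74
i=7: acc = 74+7*4 = 102
i=8: acc = 102+8*4 = 134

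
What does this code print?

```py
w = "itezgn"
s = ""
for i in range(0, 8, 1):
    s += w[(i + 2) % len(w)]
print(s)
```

ezgnitez

i=0: add w[2]='e' → 'e'
i=1: add w[3]='z' → 'ez'
i=2: add w[4]='g' → 'ezg'
i=3: add w[5]='n' → 'ezgn'
i=4: add w[0]='i' → 'ezgni'
i=5: add w[1]='t' → 'ezgnit'
i=6: add w[2]='e' → 'ezgnite'
i=7: add w[3]='z' → 'ezgnitez'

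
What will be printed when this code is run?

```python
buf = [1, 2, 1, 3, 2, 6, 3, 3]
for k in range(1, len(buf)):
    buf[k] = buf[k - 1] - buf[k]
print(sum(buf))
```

k=1: buf[1] = 1-2 = -1 → [1, -1, 1, 3, 2, 6, 3, 3]
k=2: buf[2] = (-1)-1 = -2 → [1, -1, -2, 3, 2, 6, 3, 3]
k=3: buf[3] = (-2)-3 = -5 → [1, -1, -2, -5, 2, 6, 3, 3]
k=4: buf[4] = (-5)-2 = -7 → [1, -1, -2, -5, -7, 6, 3, 3]
k=5: buf[5] = (-7)-6 = -13 → [1, -1, -2, -5, -7, -13, 3, 3]
k=6: buf[6] = (-13)-3 = -16 → [1, -1, -2, -5, -7, -13, -16, 3]
k=7: buf[7] = (-16)-3 = -19 → [1, -1, -2, -5, -7, -13, -16, -19]
sum = -62

-62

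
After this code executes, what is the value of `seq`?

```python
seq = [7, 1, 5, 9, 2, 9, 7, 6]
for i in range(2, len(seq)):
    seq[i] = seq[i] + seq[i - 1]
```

i=2: seq[2] = 5+1 = 6 → [7, 1, 6, 9, 2, 9, 7, 6]
i=3: seq[3] = 9+6 = 15 → [7, 1, 6, 15, 2, 9, 7, 6]
i=4: seq[4] = 2+15 = 17 → [7, 1, 6, 15, 17, 9, 7, 6]
i=5: seq[5] = 9+17 = 26 → [7, 1, 6, 15, 17, 26, 7, 6]
i=6: seq[6] = 7+26 = 33 → [7, 1, 6, 15, 17, 26, 33, 6]
i=7: seq[7] = 6+33 = 39 → [7, 1, 6, 15, 17, 26, 33, 39]

[7, 1, 6, 15, 17, 26, 33, 39]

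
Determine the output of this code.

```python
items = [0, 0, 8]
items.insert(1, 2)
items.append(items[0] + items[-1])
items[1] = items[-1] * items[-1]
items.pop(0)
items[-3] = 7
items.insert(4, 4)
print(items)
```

insert 2 at 1 → [0, 2, 0, 8]
append items[0]+items[-1] = 0+8 = 8 → [0, 2, 0, 8, 8]
items[1] = items[-1]*items[-1] = 8*8 = 64 → [0, 64, 0, 8, 8]
pop(0) removes 0 → [64, 0, 8, 8]
items[-3] = 7 → [64, 7, 8, 8]
insert 4 at 4 → [64, 7, 8, 8, 4]

[64, 7, 8, 8, 4]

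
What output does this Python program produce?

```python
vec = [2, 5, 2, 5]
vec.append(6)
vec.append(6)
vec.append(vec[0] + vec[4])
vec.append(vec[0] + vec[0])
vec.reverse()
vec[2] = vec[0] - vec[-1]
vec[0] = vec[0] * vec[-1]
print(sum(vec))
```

append 6 → [2, 5, 2, 5, 6]
append 6 → [2, 5, 2, 5, 6, 6]
append vec[0]+vec[4] = 2+6 = 8 → [2, 5, 2, 5, 6, 6, 8]
append vec[0]+vec[0] = 2+2 = 4 → [2, 5, 2, 5, 6, 6, 8, 4]
reverse → [4, 8, 6, 6, 5, 2, 5, 2]
vec[2] = vec[0]-vec[-1] = 4-2 = 2 → [4, 8, 2, 6, 5, 2, 5, 2]
vec[0] = vec[0]*vec[-1] = 4*2 = 8 → [8, 8, 2, 6, 5, 2, 5, 2]
sum = 38

38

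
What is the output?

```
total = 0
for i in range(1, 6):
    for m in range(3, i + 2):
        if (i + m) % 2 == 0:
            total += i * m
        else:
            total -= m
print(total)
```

40

i=2,m=3: odd sum, total = 0-3 = -3
i=3,m=3: even sum, total = (-3)+9 = 6
i=3,m=4: odd sum, total = 6-4 = 2
i=4,m=3: odd sum, total = 2-3 = -1
i=4,m=4: even sum, total = (-1)+16 = 15
i=4,m=5: odd sum, total = 15-5 = 10
i=5,m=3: even sum, total = 10+15 = 25
i=5,m=4: odd sum, total = 25-4 = 21
i=5,m=5: even sum, total = 21+25 = 46
i=5,m=6: odd sum, total = 46-6 = 40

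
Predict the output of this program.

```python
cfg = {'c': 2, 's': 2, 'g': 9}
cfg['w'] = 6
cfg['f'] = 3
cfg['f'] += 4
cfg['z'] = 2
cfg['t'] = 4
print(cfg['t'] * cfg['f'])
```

cfg['w'] = 6 → {'c': 2, 's': 2, 'g': 9, 'w': 6}
cfg['f'] = 3 → {'c': 2, 's': 2, 'g': 9, 'w': 6, 'f': 3}
cfg['f'] = 3+4 = 7 → {'c': 2, 's': 2, 'g': 9, 'w': 6, 'f': 7}
cfg['z'] = 2 → {'c': 2, 's': 2, 'g': 9, 'w': 6, 'f': 7, 'z': 2}
cfg['t'] = 4 → {'c': 2, 's': 2, 'g': 9, 'w': 6, 'f': 7, 'z': 2, 't': 4}
cfg['t']*cfg['f'] = 4*7 = 28

28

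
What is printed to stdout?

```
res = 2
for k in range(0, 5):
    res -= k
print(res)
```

-8

k=0: res = 2-0 = 2
k=1: res = 2-1 = 1
k=2: res = 1-2 = -1
k=3: res = (-1)-3 = -4
k=4: res = (-4)-4 = -8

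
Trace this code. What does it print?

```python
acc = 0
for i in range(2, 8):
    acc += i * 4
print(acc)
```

108

i=2: acc = 0+2*4 = 8
i=3: acc = 8+3*4 = 20
i=4: acc = 20+4*4 = 36
i=5: acc = 36+5*4 = 56
i=6: acc = 56+6*4 = 80
i=7: acc = 80+7*4 = 108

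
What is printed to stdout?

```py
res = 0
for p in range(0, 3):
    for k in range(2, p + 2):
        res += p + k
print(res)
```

p=1,k=2: res = 0+3 = 3
p=2,k=2: res = 3+4 = 7
p=2,k=3: res = 7+5 = 12

12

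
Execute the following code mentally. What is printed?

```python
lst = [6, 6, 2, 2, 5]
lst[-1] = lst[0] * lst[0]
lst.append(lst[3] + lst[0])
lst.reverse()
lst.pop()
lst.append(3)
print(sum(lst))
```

lst[-1] = lst[0]*lst[0] = 6*6 = 36 → [6, 6, 2, 2, 36]
append lst[3]+lst[0] = 2+6 = 8 → [6, 6, 2, 2, 36, 8]
reverse → [8, 36, 2, 2, 6, 6]
pop() removes 6 → [8, 36, 2, 2, 6]
append 3 → [8, 36, 2, 2, 6, 3]
sum = 57

57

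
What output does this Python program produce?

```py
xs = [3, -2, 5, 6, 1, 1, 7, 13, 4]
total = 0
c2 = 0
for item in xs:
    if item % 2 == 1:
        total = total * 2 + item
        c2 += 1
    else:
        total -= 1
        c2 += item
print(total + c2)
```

180

item=3: odd, total = 0*2+3 = 3; c2=1
item=-2: not odd, total = 3-1 = 2; c2=-1
item=5: odd, total = 2*2+5 = 9; c2=0
item=6: not odd, total = 9-1 = 8; c2=6
item=1: odd, total = 8*2+1 = 17; c2=7
item=1: odd, total = 17*2+1 = 35; c2=8
item=7: odd, total = 35*2+7 = 77; c2=9
item=13: odd, total = 77*2+13 = 167; c2=10
item=4: not odd, total = 167-1 = 166; c2=14
total+c2 = 166+14 = 180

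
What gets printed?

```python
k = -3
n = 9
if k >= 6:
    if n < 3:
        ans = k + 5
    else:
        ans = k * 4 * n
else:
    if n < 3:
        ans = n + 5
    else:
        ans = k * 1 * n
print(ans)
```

k=-3, n=9
k >= 6 is False; n < 3 is False
→ ans = k * 1 * n = -27

-27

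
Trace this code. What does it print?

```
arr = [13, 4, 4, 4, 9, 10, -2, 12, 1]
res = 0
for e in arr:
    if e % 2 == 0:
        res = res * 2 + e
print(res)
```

272

e=13: not even
e=4: even, res = 0*2+4 = 4
e=4: even, res = 4*2+4 = 12
e=4: even, res = 12*2+4 = 28
e=9: not even
e=10: even, res = 28*2+10 = 66
e=-2: even, res = 66*2+(-2) = 130
e=12: even, res = 130*2+12 = 272
e=1: not even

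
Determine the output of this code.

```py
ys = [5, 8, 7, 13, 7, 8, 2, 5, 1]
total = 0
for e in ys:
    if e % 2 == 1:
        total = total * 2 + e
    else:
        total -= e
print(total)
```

e=5: odd, total = 0*2+5 = 5
e=8: not odd, total = 5-8 = -3
e=7: odd, total = (-3)*2+7 = 1
e=13: odd, total = 1*2+13 = 15
e=7: odd, total = 15*2+7 = 37
e=8: not odd, total = 37-8 = 29
e=2: not odd, total = 29-2 = 27
e=5: odd, total = 27*2+5 = 59
e=1: odd, total = 59*2+1 = 119

119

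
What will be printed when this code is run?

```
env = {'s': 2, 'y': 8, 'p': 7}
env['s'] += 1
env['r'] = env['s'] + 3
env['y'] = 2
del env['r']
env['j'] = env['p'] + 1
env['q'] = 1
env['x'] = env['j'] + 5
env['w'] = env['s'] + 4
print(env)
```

env['s'] = 2+1 = 3 → {'s': 3, 'y': 8, 'p': 7}
env['r'] = env['s']+3 = 6 → {'s': 3, 'y': 8, 'p': 7, 'r': 6}
env['y'] = 2 → {'s': 3, 'y': 2, 'p': 7, 'r': 6}
del 'r' → {'s': 3, 'y': 2, 'p': 7}
env['j'] = env['p']+1 = 8 → {'s': 3, 'y': 2, 'p': 7, 'j': 8}
env['q'] = 1 → {'s': 3, 'y': 2, 'p': 7, 'j': 8, 'q': 1}
env['x'] = env['j']+5 = 13 → {'s': 3, 'y': 2, 'p': 7, 'j': 8, 'q': 1, 'x': 13}
env['w'] = env['s']+4 = 7 → {'s': 3, 'y': 2, 'p': 7, 'j': 8, 'q': 1, 'x': 13, 'w': 7}

{'s': 3, 'y': 2, 'p': 7, 'j': 8, 'q': 1, 'x': 13, 'w': 7}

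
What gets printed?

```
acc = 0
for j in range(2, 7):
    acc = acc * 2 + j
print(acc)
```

88

j=2: acc = 0*2+2 = 2
j=3: acc = 2*2+3 = 7
j=4: acc = 7*2+4 = 18
j=5: acc = 18*2+5 = 41
j=6: acc = 41*2+6 = 88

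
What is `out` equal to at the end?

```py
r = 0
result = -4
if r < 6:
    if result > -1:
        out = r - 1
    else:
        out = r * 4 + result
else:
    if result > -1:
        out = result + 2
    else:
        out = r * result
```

-4

r=0, result=-4
r < 6 is True; result > -1 is False
→ out = r * 4 + result = -4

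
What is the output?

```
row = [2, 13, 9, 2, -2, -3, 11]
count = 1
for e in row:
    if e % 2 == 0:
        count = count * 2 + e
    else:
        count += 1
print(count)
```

28

e=2: even, count = 1*2+2 = 4
e=13: not even, count = 4+1 = 5
e=9: not even, count = 5+1 = 6
e=2: even, count = 6*2+2 = 14
e=-2: even, count = 14*2+(-2) = 26
e=-3: not even, count = 26+1 = 27
e=11: not even, count = 27+1 = 28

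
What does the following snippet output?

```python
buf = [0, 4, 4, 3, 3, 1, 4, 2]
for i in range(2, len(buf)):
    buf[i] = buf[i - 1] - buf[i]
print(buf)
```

i=2: buf[2] = 4-4 = 0 → [0, 4, 0, 3, 3, 1, 4, 2]
i=3: buf[3] = 0-3 = -3 → [0, 4, 0, -3, 3, 1, 4, 2]
i=4: buf[4] = (-3)-3 = -6 → [0, 4, 0, -3, -6, 1, 4, 2]
i=5: buf[5] = (-6)-1 = -7 → [0, 4, 0, -3, -6, -7, 4, 2]
i=6: buf[6] = (-7)-4 = -11 → [0, 4, 0, -3, -6, -7, -11, 2]
i=7: buf[7] = (-11)-2 = -13 → [0, 4, 0, -3, -6, -7, -11, -13]

[0, 4, 0, -3, -6, -7, -11, -13]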